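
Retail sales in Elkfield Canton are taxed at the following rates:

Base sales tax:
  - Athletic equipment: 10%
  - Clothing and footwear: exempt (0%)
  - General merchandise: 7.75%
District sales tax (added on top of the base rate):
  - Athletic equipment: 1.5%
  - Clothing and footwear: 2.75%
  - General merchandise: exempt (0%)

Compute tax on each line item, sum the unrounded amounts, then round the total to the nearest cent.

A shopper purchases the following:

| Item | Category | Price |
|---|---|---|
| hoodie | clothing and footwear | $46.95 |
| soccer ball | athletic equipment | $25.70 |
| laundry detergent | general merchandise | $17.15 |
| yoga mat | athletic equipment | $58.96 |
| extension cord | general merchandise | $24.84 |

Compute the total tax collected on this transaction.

Hoodie $46.95: clothing and footwear → 0% + 2.75% district = 2.75% → $1.291125
Soccer ball $25.70: athletic equipment → 10% + 1.5% district = 11.5% → $2.9555
Laundry detergent $17.15: general merchandise → 7.75% + 0% district = 7.75% → $1.329125
Yoga mat $58.96: athletic equipment → 10% + 1.5% district = 11.5% → $6.7804
Extension cord $24.84: general merchandise → 7.75% + 0% district = 7.75% → $1.9251
Unrounded tax sum = $14.28125 → $14.28

$14.28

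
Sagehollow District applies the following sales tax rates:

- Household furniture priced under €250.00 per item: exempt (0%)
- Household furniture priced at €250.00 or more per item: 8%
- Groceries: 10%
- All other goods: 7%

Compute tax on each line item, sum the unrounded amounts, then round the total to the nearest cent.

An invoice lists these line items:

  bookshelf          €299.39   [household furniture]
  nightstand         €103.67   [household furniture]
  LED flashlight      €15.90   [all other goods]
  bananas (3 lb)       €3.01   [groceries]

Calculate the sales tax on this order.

€25.37

Bookshelf €299.39: household furniture, €250.00 or more → 8% → €23.9512
Nightstand €103.67: household furniture, under €250.00 → 0% → €0.00
LED flashlight €15.90: all other goods → 7% → €1.113
Bananas (3 lb) €3.01: groceries → 10% → €0.301
Unrounded tax sum = €25.3652 → €25.37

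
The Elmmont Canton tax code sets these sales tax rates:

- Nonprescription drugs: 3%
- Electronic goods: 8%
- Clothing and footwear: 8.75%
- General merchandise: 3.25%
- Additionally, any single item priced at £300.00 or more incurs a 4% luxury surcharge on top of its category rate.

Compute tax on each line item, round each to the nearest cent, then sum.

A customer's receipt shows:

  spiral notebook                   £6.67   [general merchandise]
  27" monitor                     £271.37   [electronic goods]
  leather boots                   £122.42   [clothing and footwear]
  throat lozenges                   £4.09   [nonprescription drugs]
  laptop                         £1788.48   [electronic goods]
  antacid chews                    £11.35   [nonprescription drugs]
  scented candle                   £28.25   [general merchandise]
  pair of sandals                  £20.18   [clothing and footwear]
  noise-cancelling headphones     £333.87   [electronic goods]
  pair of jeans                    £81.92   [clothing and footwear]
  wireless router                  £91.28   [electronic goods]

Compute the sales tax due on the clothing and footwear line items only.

Leather boots £122.42: clothing and footwear → 8.75% → £10.71
Pair of sandals £20.18: clothing and footwear → 8.75% → £1.77
Pair of jeans £81.92: clothing and footwear → 8.75% → £7.17
Tax on clothing and footwear = £10.71 + £1.77 + £7.17 = £19.65

£19.65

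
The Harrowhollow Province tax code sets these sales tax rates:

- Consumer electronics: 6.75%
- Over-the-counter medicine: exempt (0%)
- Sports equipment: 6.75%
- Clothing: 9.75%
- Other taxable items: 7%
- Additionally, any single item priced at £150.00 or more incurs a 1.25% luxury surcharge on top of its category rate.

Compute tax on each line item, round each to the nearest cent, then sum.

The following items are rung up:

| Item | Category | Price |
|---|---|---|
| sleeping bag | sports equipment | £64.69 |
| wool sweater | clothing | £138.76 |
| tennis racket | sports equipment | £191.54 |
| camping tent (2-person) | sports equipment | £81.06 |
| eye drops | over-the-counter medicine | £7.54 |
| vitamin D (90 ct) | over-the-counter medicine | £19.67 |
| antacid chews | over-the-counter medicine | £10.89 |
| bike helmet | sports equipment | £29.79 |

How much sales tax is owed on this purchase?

Sleeping bag £64.69: sports equipment → 6.75% → £4.37
Wool sweater £138.76: clothing → 9.75% → £13.53
Tennis racket £191.54: sports equipment → 6.75% + 1.25% surcharge = 8% → £15.32
Camping tent (2-person) £81.06: sports equipment → 6.75% → £5.47
Eye drops £7.54: over-the-counter medicine → 0% → £0.00
Vitamin D (90 ct) £19.67: over-the-counter medicine → 0% → £0.00
Antacid chews £10.89: over-the-counter medicine → 0% → £0.00
Bike helmet £29.79: sports equipment → 6.75% → £2.01
Total tax = £4.37 + £13.53 + £15.32 + £5.47 + £2.01 = £40.70

£40.70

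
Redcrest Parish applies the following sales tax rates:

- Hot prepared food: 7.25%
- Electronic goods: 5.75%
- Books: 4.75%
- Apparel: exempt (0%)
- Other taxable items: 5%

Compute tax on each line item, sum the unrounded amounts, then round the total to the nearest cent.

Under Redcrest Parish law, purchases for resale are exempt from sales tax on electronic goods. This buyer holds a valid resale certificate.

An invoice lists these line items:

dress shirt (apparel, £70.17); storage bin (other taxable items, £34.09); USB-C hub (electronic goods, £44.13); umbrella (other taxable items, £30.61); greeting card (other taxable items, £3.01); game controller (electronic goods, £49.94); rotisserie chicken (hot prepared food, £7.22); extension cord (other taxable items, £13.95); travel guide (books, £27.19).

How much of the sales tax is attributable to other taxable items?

Storage bin £34.09: other taxable items → 5% → £1.7045
Umbrella £30.61: other taxable items → 5% → £1.5305
Greeting card £3.01: other taxable items → 5% → £0.1505
Extension cord £13.95: other taxable items → 5% → £0.6975
Tax on other taxable items: unrounded sum = £4.083 → £4.08

£4.08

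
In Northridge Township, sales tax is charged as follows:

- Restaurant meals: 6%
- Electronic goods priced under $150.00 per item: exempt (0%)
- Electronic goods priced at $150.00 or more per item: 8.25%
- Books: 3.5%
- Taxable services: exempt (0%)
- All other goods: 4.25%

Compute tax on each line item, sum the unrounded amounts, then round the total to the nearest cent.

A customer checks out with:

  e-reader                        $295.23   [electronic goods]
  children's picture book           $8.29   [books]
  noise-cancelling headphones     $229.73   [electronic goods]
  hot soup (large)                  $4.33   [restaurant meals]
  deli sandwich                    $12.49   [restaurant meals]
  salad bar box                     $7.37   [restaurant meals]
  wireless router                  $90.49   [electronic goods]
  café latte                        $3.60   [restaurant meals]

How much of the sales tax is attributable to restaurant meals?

Hot soup (large) $4.33: restaurant meals → 6% → $0.2598
Deli sandwich $12.49: restaurant meals → 6% → $0.7494
Salad bar box $7.37: restaurant meals → 6% → $0.4422
Café latte $3.60: restaurant meals → 6% → $0.216
Tax on restaurant meals: unrounded sum = $1.6674 → $1.67

$1.67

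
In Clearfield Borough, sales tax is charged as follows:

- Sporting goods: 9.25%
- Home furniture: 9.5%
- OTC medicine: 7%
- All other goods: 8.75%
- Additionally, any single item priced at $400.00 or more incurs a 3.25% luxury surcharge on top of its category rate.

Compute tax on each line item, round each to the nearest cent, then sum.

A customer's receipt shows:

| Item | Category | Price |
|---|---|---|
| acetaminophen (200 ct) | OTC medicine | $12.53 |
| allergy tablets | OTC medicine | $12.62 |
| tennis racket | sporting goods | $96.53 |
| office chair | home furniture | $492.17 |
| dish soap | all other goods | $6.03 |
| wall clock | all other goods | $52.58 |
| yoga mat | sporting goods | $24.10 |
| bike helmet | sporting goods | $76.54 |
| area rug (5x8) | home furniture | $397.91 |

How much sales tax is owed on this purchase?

Acetaminophen (200 ct) $12.53: OTC medicine → 7% → $0.88
Allergy tablets $12.62: OTC medicine → 7% → $0.88
Tennis racket $96.53: sporting goods → 9.25% → $8.93
Office chair $492.17: home furniture → 9.5% + 3.25% surcharge = 12.75% → $62.75
Dish soap $6.03: all other goods → 8.75% → $0.53
Wall clock $52.58: all other goods → 8.75% → $4.60
Yoga mat $24.10: sporting goods → 9.25% → $2.23
Bike helmet $76.54: sporting goods → 9.25% → $7.08
Area rug (5x8) $397.91: home furniture → 9.5% → $37.80
Total tax = $0.88 + $0.88 + $8.93 + $62.75 + $0.53 + $4.60 + $2.23 + $7.08 + $37.80 = $125.68

$125.68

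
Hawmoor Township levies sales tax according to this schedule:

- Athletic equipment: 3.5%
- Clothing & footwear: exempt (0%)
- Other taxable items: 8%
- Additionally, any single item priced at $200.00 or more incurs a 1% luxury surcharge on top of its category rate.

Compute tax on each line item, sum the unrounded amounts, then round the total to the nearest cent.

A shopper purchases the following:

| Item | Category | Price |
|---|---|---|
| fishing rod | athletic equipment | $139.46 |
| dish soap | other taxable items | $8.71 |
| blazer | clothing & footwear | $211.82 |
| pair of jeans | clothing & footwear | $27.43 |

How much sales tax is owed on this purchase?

Fishing rod $139.46: athletic equipment → 3.5% → $4.8811
Dish soap $8.71: other taxable items → 8% → $0.6968
Blazer $211.82: clothing & footwear → 0% + 1% surcharge = 1% → $2.1182
Pair of jeans $27.43: clothing & footwear → 0% → $0.00
Unrounded tax sum = $7.6961 → $7.70

$7.70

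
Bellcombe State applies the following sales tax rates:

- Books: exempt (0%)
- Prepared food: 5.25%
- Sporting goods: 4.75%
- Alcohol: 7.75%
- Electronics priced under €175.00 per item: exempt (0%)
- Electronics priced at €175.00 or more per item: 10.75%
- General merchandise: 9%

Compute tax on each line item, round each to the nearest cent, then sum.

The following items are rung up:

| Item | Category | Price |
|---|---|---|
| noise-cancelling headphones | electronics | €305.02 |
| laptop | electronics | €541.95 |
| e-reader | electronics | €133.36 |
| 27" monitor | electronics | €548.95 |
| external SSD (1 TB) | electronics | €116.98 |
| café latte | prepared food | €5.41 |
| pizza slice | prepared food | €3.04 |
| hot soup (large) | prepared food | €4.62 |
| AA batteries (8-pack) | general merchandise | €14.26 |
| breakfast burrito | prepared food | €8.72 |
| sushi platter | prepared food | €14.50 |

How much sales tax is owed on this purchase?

Noise-cancelling headphones €305.02: electronics, €175.00 or more → 10.75% → €32.79
Laptop €541.95: electronics, €175.00 or more → 10.75% → €58.26
E-reader €133.36: electronics, under €175.00 → 0% → €0.00
27" monitor €548.95: electronics, €175.00 or more → 10.75% → €59.01
External SSD (1 TB) €116.98: electronics, under €175.00 → 0% → €0.00
Café latte €5.41: prepared food → 5.25% → €0.28
Pizza slice €3.04: prepared food → 5.25% → €0.16
Hot soup (large) €4.62: prepared food → 5.25% → €0.24
AA batteries (8-pack) €14.26: general merchandise → 9% → €1.28
Breakfast burrito €8.72: prepared food → 5.25% → €0.46
Sushi platter €14.50: prepared food → 5.25% → €0.76
Total tax = €32.79 + €58.26 + €59.01 + €0.28 + €0.16 + €0.24 + €1.28 + €0.46 + €0.76 = €153.24

€153.24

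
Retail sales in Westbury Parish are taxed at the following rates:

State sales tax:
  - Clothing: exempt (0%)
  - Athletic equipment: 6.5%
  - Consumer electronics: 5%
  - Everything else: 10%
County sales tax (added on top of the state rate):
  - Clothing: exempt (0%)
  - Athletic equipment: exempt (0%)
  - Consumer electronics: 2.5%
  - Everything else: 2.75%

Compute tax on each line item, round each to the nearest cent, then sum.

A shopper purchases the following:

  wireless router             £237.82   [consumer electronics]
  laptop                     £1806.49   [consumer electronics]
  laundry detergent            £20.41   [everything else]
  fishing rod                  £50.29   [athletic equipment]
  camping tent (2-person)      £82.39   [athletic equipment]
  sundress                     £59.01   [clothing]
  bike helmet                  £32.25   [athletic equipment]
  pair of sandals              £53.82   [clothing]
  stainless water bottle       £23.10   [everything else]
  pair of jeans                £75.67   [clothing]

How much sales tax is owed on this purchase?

£169.61

Wireless router £237.82: consumer electronics → 5% + 2.5% county = 7.5% → £17.84
Laptop £1806.49: consumer electronics → 5% + 2.5% county = 7.5% → £135.49
Laundry detergent £20.41: everything else → 10% + 2.75% county = 12.75% → £2.60
Fishing rod £50.29: athletic equipment → 6.5% + 0% county = 6.5% → £3.27
Camping tent (2-person) £82.39: athletic equipment → 6.5% + 0% county = 6.5% → £5.36
Sundress £59.01: clothing → 0% + 0% county = 0% → £0.00
Bike helmet £32.25: athletic equipment → 6.5% + 0% county = 6.5% → £2.10
Pair of sandals £53.82: clothing → 0% + 0% county = 0% → £0.00
Stainless water bottle £23.10: everything else → 10% + 2.75% county = 12.75% → £2.95
Pair of jeans £75.67: clothing → 0% + 0% county = 0% → £0.00
Total tax = £17.84 + £135.49 + £2.60 + £3.27 + £5.36 + £2.10 + £2.95 = £169.61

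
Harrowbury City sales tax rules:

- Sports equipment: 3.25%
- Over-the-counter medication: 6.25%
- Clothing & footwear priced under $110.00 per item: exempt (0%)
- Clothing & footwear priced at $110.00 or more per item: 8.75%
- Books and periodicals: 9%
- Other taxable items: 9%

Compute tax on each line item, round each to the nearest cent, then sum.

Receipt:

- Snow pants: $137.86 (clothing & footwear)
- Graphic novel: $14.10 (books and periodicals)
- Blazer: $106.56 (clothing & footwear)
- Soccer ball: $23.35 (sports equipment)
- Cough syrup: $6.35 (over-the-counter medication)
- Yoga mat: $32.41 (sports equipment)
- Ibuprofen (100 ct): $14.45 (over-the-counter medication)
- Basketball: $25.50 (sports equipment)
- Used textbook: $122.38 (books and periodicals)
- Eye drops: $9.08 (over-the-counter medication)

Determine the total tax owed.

Snow pants $137.86: clothing & footwear, $110.00 or more → 8.75% → $12.06
Graphic novel $14.10: books and periodicals → 9% → $1.27
Blazer $106.56: clothing & footwear, under $110.00 → 0% → $0.00
Soccer ball $23.35: sports equipment → 3.25% → $0.76
Cough syrup $6.35: over-the-counter medication → 6.25% → $0.40
Yoga mat $32.41: sports equipment → 3.25% → $1.05
Ibuprofen (100 ct) $14.45: over-the-counter medication → 6.25% → $0.90
Basketball $25.50: sports equipment → 3.25% → $0.83
Used textbook $122.38: books and periodicals → 9% → $11.01
Eye drops $9.08: over-the-counter medication → 6.25% → $0.57
Total tax = $12.06 + $1.27 + $0.76 + $0.40 + $1.05 + $0.90 + $0.83 + $11.01 + $0.57 = $28.85

$28.85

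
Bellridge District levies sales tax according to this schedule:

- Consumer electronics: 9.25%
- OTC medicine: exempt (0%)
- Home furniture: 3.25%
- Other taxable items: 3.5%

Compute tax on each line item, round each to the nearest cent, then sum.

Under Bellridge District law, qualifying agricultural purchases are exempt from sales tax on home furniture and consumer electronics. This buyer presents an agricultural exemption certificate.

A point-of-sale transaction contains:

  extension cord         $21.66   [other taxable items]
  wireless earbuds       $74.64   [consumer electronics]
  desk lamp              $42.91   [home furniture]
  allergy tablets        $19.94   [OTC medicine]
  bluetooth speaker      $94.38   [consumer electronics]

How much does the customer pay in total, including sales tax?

$254.29

Extension cord $21.66: other taxable items → 3.5% → $0.76
Wireless earbuds $74.64: consumer electronics, buyer-exempt → 0% → $0.00
Desk lamp $42.91: home furniture, buyer-exempt → 0% → $0.00
Allergy tablets $19.94: OTC medicine → 0% → $0.00
Bluetooth speaker $94.38: consumer electronics, buyer-exempt → 0% → $0.00
Subtotal = $253.53; tax = $0.76; total due = $254.29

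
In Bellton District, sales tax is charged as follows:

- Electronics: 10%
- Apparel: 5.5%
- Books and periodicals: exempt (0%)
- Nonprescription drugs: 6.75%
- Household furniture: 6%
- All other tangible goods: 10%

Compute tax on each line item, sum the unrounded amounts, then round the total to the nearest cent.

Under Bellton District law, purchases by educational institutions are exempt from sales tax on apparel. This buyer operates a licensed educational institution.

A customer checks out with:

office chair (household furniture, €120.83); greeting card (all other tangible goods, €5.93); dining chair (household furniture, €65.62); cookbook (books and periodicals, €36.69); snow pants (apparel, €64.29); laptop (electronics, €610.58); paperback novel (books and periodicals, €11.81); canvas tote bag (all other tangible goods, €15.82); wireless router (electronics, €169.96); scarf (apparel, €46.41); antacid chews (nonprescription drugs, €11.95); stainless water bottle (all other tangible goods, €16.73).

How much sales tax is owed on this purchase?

€93.90

Office chair €120.83: household furniture → 6% → €7.2498
Greeting card €5.93: all other tangible goods → 10% → €0.593
Dining chair €65.62: household furniture → 6% → €3.9372
Cookbook €36.69: books and periodicals → 0% → €0.00
Snow pants €64.29: apparel, buyer-exempt → 0% → €0.00
Laptop €610.58: electronics → 10% → €61.058
Paperback novel €11.81: books and periodicals → 0% → €0.00
Canvas tote bag €15.82: all other tangible goods → 10% → €1.582
Wireless router €169.96: electronics → 10% → €16.996
Scarf €46.41: apparel, buyer-exempt → 0% → €0.00
Antacid chews €11.95: nonprescription drugs → 6.75% → €0.806625
Stainless water bottle €16.73: all other tangible goods → 10% → €1.673
Unrounded tax sum = €93.895625 → €93.90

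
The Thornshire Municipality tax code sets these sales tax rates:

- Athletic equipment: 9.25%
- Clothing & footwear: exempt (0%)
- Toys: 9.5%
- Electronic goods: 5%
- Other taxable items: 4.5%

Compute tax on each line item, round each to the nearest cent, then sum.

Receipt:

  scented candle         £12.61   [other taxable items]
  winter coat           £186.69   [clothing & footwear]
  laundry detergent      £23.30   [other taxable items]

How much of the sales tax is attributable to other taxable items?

Scented candle £12.61: other taxable items → 4.5% → £0.57
Laundry detergent £23.30: other taxable items → 4.5% → £1.05
Tax on other taxable items = £0.57 + £1.05 = £1.62

£1.62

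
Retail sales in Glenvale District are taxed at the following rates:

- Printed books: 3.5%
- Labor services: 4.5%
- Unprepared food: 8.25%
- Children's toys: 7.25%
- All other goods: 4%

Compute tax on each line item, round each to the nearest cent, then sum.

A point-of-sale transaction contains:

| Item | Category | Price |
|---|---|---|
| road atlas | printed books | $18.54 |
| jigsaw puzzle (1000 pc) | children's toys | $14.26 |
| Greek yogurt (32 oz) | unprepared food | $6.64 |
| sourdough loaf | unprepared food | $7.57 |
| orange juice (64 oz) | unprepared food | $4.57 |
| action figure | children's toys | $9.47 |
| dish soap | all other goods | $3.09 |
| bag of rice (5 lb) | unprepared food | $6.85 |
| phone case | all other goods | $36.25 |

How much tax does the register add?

Road atlas $18.54: printed books → 3.5% → $0.65
Jigsaw puzzle (1000 pc) $14.26: children's toys → 7.25% → $1.03
Greek yogurt (32 oz) $6.64: unprepared food → 8.25% → $0.55
Sourdough loaf $7.57: unprepared food → 8.25% → $0.62
Orange juice (64 oz) $4.57: unprepared food → 8.25% → $0.38
Action figure $9.47: children's toys → 7.25% → $0.69
Dish soap $3.09: all other goods → 4% → $0.12
Bag of rice (5 lb) $6.85: unprepared food → 8.25% → $0.57
Phone case $36.25: all other goods → 4% → $1.45
Total tax = $0.65 + $1.03 + $0.55 + $0.62 + $0.38 + $0.69 + $0.12 + $0.57 + $1.45 = $6.06

$6.06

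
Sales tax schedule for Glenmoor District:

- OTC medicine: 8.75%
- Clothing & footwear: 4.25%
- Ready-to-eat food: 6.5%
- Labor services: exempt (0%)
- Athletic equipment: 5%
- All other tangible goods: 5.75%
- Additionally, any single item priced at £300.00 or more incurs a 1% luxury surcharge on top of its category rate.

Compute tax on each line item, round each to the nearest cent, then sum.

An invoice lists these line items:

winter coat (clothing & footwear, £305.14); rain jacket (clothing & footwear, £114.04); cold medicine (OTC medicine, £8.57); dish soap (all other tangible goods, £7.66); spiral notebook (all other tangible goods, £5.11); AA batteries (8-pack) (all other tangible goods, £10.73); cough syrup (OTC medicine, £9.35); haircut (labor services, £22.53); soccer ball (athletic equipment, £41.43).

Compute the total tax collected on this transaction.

Winter coat £305.14: clothing & footwear → 4.25% + 1% surcharge = 5.25% → £16.02
Rain jacket £114.04: clothing & footwear → 4.25% → £4.85
Cold medicine £8.57: OTC medicine → 8.75% → £0.75
Dish soap £7.66: all other tangible goods → 5.75% → £0.44
Spiral notebook £5.11: all other tangible goods → 5.75% → £0.29
AA batteries (8-pack) £10.73: all other tangible goods → 5.75% → £0.62
Cough syrup £9.35: OTC medicine → 8.75% → £0.82
Haircut £22.53: labor services → 0% → £0.00
Soccer ball £41.43: athletic equipment → 5% → £2.07
Total tax = £16.02 + £4.85 + £0.75 + £0.44 + £0.29 + £0.62 + £0.82 + £2.07 = £25.86

£25.86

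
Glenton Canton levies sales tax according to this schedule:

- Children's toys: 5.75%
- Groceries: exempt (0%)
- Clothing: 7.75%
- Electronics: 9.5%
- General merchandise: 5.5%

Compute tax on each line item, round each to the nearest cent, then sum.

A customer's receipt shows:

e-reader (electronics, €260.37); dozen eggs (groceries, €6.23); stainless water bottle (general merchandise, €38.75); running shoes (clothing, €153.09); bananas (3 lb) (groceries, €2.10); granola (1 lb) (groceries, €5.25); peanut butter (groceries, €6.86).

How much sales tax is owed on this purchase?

€38.73

E-reader €260.37: electronics → 9.5% → €24.74
Dozen eggs €6.23: groceries → 0% → €0.00
Stainless water bottle €38.75: general merchandise → 5.5% → €2.13
Running shoes €153.09: clothing → 7.75% → €11.86
Bananas (3 lb) €2.10: groceries → 0% → €0.00
Granola (1 lb) €5.25: groceries → 0% → €0.00
Peanut butter €6.86: groceries → 0% → €0.00
Total tax = €24.74 + €2.13 + €11.86 = €38.73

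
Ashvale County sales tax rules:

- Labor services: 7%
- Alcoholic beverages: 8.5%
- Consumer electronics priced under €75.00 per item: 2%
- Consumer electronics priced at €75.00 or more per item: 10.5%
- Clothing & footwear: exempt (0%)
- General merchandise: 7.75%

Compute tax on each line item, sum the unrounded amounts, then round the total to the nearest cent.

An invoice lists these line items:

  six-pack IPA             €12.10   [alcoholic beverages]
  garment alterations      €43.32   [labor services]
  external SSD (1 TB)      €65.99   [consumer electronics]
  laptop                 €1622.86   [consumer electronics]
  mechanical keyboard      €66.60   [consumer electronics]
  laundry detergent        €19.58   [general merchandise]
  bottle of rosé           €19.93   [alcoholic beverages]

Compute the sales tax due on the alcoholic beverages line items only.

Six-pack IPA €12.10: alcoholic beverages → 8.5% → €1.0285
Bottle of rosé €19.93: alcoholic beverages → 8.5% → €1.69405
Tax on alcoholic beverages: unrounded sum = €2.72255 → €2.72

€2.72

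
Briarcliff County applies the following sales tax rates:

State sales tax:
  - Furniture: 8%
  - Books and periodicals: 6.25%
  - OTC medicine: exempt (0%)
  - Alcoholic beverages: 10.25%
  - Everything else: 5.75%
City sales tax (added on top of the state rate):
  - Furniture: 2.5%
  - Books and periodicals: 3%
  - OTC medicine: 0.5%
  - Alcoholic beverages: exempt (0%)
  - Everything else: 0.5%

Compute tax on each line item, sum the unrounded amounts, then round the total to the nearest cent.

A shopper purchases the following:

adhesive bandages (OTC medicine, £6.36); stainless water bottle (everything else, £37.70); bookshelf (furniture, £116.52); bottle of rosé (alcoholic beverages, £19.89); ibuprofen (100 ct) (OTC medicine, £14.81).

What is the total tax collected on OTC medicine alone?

£0.11

Adhesive bandages £6.36: OTC medicine → 0% + 0.5% city = 0.5% → £0.0318
Ibuprofen (100 ct) £14.81: OTC medicine → 0% + 0.5% city = 0.5% → £0.07405
Tax on OTC medicine: unrounded sum = £0.10585 → £0.11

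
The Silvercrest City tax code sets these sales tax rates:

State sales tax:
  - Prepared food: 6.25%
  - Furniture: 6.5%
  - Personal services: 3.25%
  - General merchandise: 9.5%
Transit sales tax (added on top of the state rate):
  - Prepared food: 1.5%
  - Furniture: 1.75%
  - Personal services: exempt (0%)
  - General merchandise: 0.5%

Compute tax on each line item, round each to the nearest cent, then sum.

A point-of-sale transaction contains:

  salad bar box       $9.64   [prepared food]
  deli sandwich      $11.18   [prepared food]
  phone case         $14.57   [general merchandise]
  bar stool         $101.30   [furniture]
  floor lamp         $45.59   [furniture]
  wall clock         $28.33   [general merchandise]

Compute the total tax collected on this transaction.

Salad bar box $9.64: prepared food → 6.25% + 1.5% transit = 7.75% → $0.75
Deli sandwich $11.18: prepared food → 6.25% + 1.5% transit = 7.75% → $0.87
Phone case $14.57: general merchandise → 9.5% + 0.5% transit = 10% → $1.46
Bar stool $101.30: furniture → 6.5% + 1.75% transit = 8.25% → $8.36
Floor lamp $45.59: furniture → 6.5% + 1.75% transit = 8.25% → $3.76
Wall clock $28.33: general merchandise → 9.5% + 0.5% transit = 10% → $2.83
Total tax = $0.75 + $0.87 + $1.46 + $8.36 + $3.76 + $2.83 = $18.03

$18.03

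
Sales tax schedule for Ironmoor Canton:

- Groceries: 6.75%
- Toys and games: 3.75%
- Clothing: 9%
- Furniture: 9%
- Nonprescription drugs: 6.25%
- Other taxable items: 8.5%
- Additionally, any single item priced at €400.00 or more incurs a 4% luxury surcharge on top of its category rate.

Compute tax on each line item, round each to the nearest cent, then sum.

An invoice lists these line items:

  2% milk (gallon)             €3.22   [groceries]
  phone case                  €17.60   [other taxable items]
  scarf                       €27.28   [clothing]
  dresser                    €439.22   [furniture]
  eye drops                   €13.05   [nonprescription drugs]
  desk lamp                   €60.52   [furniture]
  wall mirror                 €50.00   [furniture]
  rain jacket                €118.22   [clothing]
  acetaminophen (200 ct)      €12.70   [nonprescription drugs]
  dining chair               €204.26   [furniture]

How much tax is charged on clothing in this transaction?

€13.10

Scarf €27.28: clothing → 9% → €2.46
Rain jacket €118.22: clothing → 9% → €10.64
Tax on clothing = €2.46 + €10.64 = €13.10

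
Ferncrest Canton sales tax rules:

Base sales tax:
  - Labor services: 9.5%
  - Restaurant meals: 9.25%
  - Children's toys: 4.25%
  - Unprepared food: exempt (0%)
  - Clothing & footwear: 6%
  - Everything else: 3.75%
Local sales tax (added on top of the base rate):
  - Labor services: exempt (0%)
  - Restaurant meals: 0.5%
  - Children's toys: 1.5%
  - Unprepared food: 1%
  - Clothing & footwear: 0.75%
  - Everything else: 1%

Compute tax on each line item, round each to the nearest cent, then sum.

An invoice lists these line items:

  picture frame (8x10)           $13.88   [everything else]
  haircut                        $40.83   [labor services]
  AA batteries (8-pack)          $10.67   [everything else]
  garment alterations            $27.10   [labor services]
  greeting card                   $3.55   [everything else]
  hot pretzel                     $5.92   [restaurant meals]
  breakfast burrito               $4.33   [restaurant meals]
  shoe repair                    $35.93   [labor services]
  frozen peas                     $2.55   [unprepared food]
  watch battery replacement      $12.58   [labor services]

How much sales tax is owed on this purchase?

$13.43

Picture frame (8x10) $13.88: everything else → 3.75% + 1% local = 4.75% → $0.66
Haircut $40.83: labor services → 9.5% + 0% local = 9.5% → $3.88
AA batteries (8-pack) $10.67: everything else → 3.75% + 1% local = 4.75% → $0.51
Garment alterations $27.10: labor services → 9.5% + 0% local = 9.5% → $2.57
Greeting card $3.55: everything else → 3.75% + 1% local = 4.75% → $0.17
Hot pretzel $5.92: restaurant meals → 9.25% + 0.5% local = 9.75% → $0.58
Breakfast burrito $4.33: restaurant meals → 9.25% + 0.5% local = 9.75% → $0.42
Shoe repair $35.93: labor services → 9.5% + 0% local = 9.5% → $3.41
Frozen peas $2.55: unprepared food → 0% + 1% local = 1% → $0.03
Watch battery replacement $12.58: labor services → 9.5% + 0% local = 9.5% → $1.20
Total tax = $0.66 + $3.88 + $0.51 + $2.57 + $0.17 + $0.58 + $0.42 + $3.41 + $0.03 + $1.20 = $13.43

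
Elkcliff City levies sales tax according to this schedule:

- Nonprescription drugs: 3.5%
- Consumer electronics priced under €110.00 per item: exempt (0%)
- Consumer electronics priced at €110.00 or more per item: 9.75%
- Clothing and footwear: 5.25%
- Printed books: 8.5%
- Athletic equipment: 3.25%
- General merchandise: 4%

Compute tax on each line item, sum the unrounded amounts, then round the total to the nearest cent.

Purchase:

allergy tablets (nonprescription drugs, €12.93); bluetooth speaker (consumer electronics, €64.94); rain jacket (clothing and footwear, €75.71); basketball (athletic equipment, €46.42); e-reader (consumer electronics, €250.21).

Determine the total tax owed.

€30.33

Allergy tablets €12.93: nonprescription drugs → 3.5% → €0.45255
Bluetooth speaker €64.94: consumer electronics, under €110.00 → 0% → €0.00
Rain jacket €75.71: clothing and footwear → 5.25% → €3.974775
Basketball €46.42: athletic equipment → 3.25% → €1.50865
E-reader €250.21: consumer electronics, €110.00 or more → 9.75% → €24.395475
Unrounded tax sum = €30.33145 → €30.33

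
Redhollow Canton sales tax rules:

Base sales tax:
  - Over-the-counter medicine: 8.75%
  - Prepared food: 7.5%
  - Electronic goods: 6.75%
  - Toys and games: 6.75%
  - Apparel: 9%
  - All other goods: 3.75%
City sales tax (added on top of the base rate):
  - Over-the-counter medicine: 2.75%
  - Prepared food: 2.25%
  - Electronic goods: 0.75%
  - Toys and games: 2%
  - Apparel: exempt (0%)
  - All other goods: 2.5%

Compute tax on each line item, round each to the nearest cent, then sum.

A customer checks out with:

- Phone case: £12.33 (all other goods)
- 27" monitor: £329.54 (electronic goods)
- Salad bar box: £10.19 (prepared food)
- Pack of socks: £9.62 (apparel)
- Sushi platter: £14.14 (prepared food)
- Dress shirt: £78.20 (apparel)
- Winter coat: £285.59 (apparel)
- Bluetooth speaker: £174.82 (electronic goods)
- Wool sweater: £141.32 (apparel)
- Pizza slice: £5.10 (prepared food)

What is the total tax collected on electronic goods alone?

£37.83

27" monitor £329.54: electronic goods → 6.75% + 0.75% city = 7.5% → £24.72
Bluetooth speaker £174.82: electronic goods → 6.75% + 0.75% city = 7.5% → £13.11
Tax on electronic goods = £24.72 + £13.11 = £37.83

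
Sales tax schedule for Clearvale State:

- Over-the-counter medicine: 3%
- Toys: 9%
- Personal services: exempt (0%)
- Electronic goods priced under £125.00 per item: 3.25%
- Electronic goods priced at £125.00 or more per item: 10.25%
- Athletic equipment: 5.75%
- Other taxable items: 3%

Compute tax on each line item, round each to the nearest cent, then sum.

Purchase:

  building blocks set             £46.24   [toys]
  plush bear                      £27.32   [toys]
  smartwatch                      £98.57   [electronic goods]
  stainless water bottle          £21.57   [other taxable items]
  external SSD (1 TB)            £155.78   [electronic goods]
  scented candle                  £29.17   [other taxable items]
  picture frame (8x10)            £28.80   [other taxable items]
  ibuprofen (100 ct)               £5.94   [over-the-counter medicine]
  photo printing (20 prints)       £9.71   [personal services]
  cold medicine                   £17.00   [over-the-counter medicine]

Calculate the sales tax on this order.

Building blocks set £46.24: toys → 9% → £4.16
Plush bear £27.32: toys → 9% → £2.46
Smartwatch £98.57: electronic goods, under £125.00 → 3.25% → £3.20
Stainless water bottle £21.57: other taxable items → 3% → £0.65
External SSD (1 TB) £155.78: electronic goods, £125.00 or more → 10.25% → £15.97
Scented candle £29.17: other taxable items → 3% → £0.88
Picture frame (8x10) £28.80: other taxable items → 3% → £0.86
Ibuprofen (100 ct) £5.94: over-the-counter medicine → 3% → £0.18
Photo printing (20 prints) £9.71: personal services → 0% → £0.00
Cold medicine £17.00: over-the-counter medicine → 3% → £0.51
Total tax = £4.16 + £2.46 + £3.20 + £0.65 + £15.97 + £0.88 + £0.86 + £0.18 + £0.51 = £28.87

£28.87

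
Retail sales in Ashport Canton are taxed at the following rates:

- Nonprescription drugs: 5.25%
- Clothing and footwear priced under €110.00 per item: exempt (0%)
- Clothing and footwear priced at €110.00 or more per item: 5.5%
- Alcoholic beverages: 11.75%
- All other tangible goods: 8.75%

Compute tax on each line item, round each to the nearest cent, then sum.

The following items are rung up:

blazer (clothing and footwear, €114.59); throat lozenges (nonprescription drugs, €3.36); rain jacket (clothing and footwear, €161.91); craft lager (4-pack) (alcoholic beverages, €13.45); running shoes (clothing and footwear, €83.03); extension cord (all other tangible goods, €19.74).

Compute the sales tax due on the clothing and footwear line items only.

Blazer €114.59: clothing and footwear, €110.00 or more → 5.5% → €6.30
Rain jacket €161.91: clothing and footwear, €110.00 or more → 5.5% → €8.91
Running shoes €83.03: clothing and footwear, under €110.00 → 0% → €0.00
Tax on clothing and footwear = €6.30 + €8.91 + €0.00 = €15.21

€15.21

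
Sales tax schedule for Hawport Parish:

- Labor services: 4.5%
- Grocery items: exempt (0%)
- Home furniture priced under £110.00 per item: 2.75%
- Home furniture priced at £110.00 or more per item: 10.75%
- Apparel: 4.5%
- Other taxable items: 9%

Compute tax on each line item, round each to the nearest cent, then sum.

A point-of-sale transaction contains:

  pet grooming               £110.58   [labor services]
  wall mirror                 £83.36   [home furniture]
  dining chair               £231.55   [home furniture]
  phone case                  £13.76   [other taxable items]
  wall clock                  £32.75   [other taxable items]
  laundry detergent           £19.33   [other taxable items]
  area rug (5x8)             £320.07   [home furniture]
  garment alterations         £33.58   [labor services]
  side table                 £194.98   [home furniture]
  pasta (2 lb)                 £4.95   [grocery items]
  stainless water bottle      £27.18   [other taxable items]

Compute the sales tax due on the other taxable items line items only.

£8.38

Phone case £13.76: other taxable items → 9% → £1.24
Wall clock £32.75: other taxable items → 9% → £2.95
Laundry detergent £19.33: other taxable items → 9% → £1.74
Stainless water bottle £27.18: other taxable items → 9% → £2.45
Tax on other taxable items = £1.24 + £2.95 + £1.74 + £2.45 = £8.38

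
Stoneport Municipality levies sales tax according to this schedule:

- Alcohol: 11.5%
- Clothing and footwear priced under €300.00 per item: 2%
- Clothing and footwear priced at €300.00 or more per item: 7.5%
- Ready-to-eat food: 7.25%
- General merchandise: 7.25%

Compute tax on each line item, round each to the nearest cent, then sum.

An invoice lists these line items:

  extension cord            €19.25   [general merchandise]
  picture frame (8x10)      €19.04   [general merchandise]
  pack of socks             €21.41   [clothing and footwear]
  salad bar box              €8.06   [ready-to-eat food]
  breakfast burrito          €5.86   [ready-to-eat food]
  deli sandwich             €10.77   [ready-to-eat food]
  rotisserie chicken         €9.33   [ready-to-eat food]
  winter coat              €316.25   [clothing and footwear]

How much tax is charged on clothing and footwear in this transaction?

€24.15

Pack of socks €21.41: clothing and footwear, under €300.00 → 2% → €0.43
Winter coat €316.25: clothing and footwear, €300.00 or more → 7.5% → €23.72
Tax on clothing and footwear = €0.43 + €23.72 = €24.15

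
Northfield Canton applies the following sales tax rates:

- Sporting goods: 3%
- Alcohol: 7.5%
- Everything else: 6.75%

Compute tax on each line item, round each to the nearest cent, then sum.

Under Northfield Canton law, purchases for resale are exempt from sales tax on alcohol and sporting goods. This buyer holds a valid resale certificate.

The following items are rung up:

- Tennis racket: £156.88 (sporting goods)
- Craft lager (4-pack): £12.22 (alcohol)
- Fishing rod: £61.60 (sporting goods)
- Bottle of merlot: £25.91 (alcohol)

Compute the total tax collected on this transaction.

Tennis racket £156.88: sporting goods, buyer-exempt → 0% → £0.00
Craft lager (4-pack) £12.22: alcohol, buyer-exempt → 0% → £0.00
Fishing rod £61.60: sporting goods, buyer-exempt → 0% → £0.00
Bottle of merlot £25.91: alcohol, buyer-exempt → 0% → £0.00
Total tax = £0.00

£0.00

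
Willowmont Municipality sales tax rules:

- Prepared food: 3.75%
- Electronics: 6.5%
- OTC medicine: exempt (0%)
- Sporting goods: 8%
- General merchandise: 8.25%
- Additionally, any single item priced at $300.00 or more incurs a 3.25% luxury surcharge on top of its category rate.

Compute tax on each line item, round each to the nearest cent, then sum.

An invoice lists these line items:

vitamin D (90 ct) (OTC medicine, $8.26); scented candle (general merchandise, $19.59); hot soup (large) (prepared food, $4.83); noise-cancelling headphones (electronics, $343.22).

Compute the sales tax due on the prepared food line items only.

Hot soup (large) $4.83: prepared food → 3.75% → $0.18
Tax on prepared food = $0.18

$0.18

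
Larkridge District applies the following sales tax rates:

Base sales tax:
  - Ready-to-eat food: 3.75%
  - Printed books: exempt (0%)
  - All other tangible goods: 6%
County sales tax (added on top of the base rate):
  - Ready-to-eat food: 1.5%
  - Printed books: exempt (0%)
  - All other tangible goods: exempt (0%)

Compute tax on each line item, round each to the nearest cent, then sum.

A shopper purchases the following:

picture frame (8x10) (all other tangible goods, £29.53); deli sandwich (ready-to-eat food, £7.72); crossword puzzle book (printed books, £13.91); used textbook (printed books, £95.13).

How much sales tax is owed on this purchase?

£2.18

Picture frame (8x10) £29.53: all other tangible goods → 6% + 0% county = 6% → £1.77
Deli sandwich £7.72: ready-to-eat food → 3.75% + 1.5% county = 5.25% → £0.41
Crossword puzzle book £13.91: printed books → 0% + 0% county = 0% → £0.00
Used textbook £95.13: printed books → 0% + 0% county = 0% → £0.00
Total tax = £1.77 + £0.41 = £2.18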